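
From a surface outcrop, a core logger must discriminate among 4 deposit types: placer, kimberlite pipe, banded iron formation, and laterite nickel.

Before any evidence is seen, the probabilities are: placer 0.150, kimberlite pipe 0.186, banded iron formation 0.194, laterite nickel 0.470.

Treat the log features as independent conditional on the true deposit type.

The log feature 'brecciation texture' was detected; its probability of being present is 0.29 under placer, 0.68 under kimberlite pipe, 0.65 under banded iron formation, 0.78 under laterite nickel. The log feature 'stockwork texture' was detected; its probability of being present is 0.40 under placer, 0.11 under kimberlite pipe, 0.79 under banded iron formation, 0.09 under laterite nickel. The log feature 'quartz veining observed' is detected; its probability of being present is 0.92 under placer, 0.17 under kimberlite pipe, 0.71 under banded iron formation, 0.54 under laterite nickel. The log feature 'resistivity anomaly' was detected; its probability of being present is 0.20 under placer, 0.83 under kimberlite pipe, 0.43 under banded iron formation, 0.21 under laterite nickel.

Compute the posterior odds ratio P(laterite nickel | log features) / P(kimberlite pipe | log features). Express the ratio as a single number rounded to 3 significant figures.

1.91

The normalizing constant cancels in an odds ratio, so compute prior × likelihood for the two hypotheses only:
  laterite nickel: 0.470 × 0.78 × 0.09 × 0.54 × 0.21 = 0.0037415
  kimberlite pipe: 0.186 × 0.68 × 0.11 × 0.17 × 0.83 = 0.0019631
Posterior odds = 0.0037415 / 0.0019631 ≈ 1.91.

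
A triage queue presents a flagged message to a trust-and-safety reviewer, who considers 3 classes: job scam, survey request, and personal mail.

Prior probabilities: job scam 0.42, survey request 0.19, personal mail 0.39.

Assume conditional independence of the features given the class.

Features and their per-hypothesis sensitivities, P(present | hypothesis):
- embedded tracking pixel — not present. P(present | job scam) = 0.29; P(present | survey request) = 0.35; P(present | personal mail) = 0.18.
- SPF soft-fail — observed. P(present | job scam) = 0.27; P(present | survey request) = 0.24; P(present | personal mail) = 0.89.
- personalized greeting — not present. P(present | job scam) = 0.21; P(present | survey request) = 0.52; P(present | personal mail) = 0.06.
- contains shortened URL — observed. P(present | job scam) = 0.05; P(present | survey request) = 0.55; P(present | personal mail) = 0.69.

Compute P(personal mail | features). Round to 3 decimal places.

By Bayes' rule with conditional independence, the unnormalized weight for each hypothesis is prior × ∏ likelihoods (using 1 − P(present | H) for each absent feature):
  job scam: 0.42 × (1 − 0.29) × 0.27 × (1 − 0.21) × 0.05 = 0.0031803
  survey request: 0.19 × (1 − 0.35) × 0.24 × (1 − 0.52) × 0.55 = 0.007825
  personal mail: 0.39 × (1 − 0.18) × 0.89 × (1 − 0.06) × 0.69 = 0.18461
Marginal likelihood of the evidence = 0.19561.
P(personal mail | evidence) = 0.18461 / 0.19561 ≈ 0.944.

0.944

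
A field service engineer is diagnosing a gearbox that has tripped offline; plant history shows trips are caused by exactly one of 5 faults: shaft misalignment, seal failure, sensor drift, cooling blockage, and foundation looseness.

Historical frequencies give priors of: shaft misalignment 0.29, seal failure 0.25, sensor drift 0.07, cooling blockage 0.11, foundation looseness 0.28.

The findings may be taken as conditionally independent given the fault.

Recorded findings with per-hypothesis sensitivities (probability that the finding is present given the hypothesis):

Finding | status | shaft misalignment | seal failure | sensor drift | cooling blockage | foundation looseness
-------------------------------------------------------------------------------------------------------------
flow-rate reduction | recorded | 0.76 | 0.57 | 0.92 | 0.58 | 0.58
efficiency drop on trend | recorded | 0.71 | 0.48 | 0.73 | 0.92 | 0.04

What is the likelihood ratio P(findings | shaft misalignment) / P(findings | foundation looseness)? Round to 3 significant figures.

23.3

Joint likelihood of the evidence pattern under each hypothesis:
  shaft misalignment: 0.76 × 0.71 = 0.5396
  foundation looseness: 0.58 × 0.04 = 0.0232
Bayes factor = 0.5396 / 0.0232 ≈ 23.3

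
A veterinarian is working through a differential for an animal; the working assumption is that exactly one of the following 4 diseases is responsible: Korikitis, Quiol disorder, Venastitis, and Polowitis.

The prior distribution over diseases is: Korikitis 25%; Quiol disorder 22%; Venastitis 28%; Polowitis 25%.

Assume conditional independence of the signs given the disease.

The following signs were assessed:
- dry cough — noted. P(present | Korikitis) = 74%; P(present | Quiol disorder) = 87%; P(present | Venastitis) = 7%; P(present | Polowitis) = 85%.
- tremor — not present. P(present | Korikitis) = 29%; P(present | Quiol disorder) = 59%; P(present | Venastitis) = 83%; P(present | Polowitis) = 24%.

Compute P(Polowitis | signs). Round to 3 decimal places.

By Bayes' rule with conditional independence, the unnormalized weight for each hypothesis is prior × ∏ likelihoods (using 1 − P(present | H) for each absent sign):
  Korikitis: 0.25 × 0.74 × (1 − 0.29) = 0.13135
  Quiol disorder: 0.22 × 0.87 × (1 − 0.59) = 0.078474
  Venastitis: 0.28 × 0.07 × (1 − 0.83) = 0.003332
  Polowitis: 0.25 × 0.85 × (1 − 0.24) = 0.1615
The unnormalized weights sum to 0.37466.
P(Polowitis | evidence) = 0.1615 / 0.37466 ≈ 0.431.

0.431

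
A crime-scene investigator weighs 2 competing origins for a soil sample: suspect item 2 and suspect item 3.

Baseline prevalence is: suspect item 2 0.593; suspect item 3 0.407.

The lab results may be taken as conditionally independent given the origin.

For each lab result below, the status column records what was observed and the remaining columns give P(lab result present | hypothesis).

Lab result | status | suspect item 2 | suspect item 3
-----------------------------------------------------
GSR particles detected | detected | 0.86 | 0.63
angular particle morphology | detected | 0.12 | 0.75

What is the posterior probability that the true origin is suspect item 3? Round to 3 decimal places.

0.759

For each hypothesis, the unnormalized posterior weight is prior × product of the lab result likelihoods:
  suspect item 2: 0.593 × 0.86 × 0.12 = 0.061198
  suspect item 3: 0.407 × 0.63 × 0.75 = 0.19231
The unnormalized weights sum to 0.25351.
P(suspect item 3 | evidence) = 0.19231 / 0.25351 ≈ 0.759.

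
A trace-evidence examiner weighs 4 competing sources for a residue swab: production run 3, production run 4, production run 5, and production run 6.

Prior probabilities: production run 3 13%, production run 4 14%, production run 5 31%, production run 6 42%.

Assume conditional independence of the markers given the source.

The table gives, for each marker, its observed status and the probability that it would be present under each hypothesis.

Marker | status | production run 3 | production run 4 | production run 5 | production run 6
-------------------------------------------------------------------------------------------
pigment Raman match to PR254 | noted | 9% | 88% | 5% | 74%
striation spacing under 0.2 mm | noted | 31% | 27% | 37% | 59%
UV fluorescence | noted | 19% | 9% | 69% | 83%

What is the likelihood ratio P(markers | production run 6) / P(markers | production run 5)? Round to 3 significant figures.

Take the product of per-marker likelihoods under each hypothesis, then divide.
  production run 6: 0.74 × 0.59 × 0.83 = 0.36238
  production run 5: 0.05 × 0.37 × 0.69 = 0.012765
Bayes factor = 0.36238 / 0.012765 ≈ 28.4

28.4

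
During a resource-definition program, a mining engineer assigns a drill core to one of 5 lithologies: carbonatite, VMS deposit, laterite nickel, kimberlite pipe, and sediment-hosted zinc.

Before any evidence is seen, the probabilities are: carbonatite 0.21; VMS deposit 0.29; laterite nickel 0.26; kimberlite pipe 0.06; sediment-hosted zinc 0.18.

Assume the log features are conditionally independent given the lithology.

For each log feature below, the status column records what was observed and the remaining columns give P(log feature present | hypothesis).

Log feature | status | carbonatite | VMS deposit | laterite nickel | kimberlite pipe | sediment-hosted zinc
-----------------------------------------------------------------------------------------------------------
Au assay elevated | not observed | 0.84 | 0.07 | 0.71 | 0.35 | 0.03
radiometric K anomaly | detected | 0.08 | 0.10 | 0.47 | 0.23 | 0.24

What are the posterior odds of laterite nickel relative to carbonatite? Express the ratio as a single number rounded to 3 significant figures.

13.2

Posterior odds equal prior odds times the likelihood ratio; only the two competing hypotheses matter (using 1 − P(present | H) for each absent log feature).
  laterite nickel: 0.26 × (1 − 0.71) × 0.47 = 0.035438
  carbonatite: 0.21 × (1 − 0.84) × 0.08 = 0.002688
Posterior odds = 0.035438 / 0.002688 ≈ 13.2.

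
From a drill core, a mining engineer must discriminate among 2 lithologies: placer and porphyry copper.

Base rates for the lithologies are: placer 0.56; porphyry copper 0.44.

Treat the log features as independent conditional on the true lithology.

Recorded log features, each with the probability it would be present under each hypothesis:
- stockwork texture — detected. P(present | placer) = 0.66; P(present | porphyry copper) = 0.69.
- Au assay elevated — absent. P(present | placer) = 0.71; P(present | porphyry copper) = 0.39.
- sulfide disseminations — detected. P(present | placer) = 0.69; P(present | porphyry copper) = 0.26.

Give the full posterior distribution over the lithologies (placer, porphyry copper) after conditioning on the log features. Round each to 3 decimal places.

By Bayes' rule with conditional independence, the unnormalized weight for each hypothesis is prior × ∏ likelihoods (using 1 − P(present | H) for each absent log feature):
  placer: 0.56 × 0.66 × (1 − 0.71) × 0.69 = 0.073957
  porphyry copper: 0.44 × 0.69 × (1 − 0.39) × 0.26 = 0.048151
The unnormalized weights sum to 0.12211.
P(placer | evidence) = 0.073957 / 0.12211 ≈ 0.606
P(porphyry copper | evidence) = 0.048151 / 0.12211 ≈ 0.394

0.606, 0.394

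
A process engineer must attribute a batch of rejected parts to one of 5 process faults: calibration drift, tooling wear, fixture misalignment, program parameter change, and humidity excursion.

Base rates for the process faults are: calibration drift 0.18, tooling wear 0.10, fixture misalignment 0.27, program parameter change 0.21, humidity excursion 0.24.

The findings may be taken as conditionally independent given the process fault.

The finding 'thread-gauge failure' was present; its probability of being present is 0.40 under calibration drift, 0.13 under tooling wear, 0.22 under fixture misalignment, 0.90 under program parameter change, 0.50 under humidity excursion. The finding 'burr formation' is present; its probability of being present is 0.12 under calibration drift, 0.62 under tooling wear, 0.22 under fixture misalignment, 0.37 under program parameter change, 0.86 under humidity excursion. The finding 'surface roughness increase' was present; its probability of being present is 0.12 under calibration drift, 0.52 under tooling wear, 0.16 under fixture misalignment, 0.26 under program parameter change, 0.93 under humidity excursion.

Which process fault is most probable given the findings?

For each hypothesis, the unnormalized posterior weight is prior × product of the finding likelihoods:
  calibration drift: 0.18 × 0.40 × 0.12 × 0.12 = 0.0010368
  tooling wear: 0.10 × 0.13 × 0.62 × 0.52 = 0.0041912
  fixture misalignment: 0.27 × 0.22 × 0.22 × 0.16 = 0.0020909
  program parameter change: 0.21 × 0.90 × 0.37 × 0.26 = 0.018182
  humidity excursion: 0.24 × 0.50 × 0.86 × 0.93 = 0.095976
The unnormalized weights sum to 0.12148.
P(calibration drift | evidence) ≈ 0.0010368 / 0.12148 ≈ 0.009
P(tooling wear | evidence) ≈ 0.0041912 / 0.12148 ≈ 0.035
P(fixture misalignment | evidence) ≈ 0.0020909 / 0.12148 ≈ 0.017
P(program parameter change | evidence) ≈ 0.018182 / 0.12148 ≈ 0.150
P(humidity excursion | evidence) ≈ 0.095976 / 0.12148 ≈ 0.790
The largest is 0.790, so humidity excursion is most probable.

humidity excursion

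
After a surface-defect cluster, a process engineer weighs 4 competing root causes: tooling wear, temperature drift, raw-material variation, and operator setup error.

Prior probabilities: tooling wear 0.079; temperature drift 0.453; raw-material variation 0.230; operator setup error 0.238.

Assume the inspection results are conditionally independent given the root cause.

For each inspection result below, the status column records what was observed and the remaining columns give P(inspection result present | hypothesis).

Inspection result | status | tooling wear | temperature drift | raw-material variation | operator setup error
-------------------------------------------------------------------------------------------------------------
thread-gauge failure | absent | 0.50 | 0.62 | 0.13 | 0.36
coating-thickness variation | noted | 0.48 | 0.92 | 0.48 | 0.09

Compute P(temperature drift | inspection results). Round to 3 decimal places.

0.552

For each hypothesis, the unnormalized posterior weight is prior × product of the inspection result likelihoods (using 1 − P(present | H) for each absent inspection result):
  tooling wear: 0.079 × (1 − 0.50) × 0.48 = 0.01896
  temperature drift: 0.453 × (1 − 0.62) × 0.92 = 0.15837
  raw-material variation: 0.230 × (1 − 0.13) × 0.48 = 0.096048
  operator setup error: 0.238 × (1 − 0.36) × 0.09 = 0.013709
Normalizing constant Z = 0.01896 + 0.15837 + 0.096048 + 0.013709 = 0.28709.
P(temperature drift | evidence) = 0.15837 / 0.28709 ≈ 0.552.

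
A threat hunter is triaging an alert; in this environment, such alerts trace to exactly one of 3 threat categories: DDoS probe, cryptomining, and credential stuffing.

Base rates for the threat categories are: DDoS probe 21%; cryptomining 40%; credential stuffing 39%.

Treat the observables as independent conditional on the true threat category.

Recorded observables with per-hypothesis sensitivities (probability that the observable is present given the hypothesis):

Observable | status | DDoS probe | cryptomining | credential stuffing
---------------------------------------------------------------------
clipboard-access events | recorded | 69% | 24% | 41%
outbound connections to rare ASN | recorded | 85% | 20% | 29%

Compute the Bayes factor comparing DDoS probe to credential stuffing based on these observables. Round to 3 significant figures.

4.93

Take the product of per-observable likelihoods under each hypothesis, then divide.
  DDoS probe: 0.69 × 0.85 = 0.5865
  credential stuffing: 0.41 × 0.29 = 0.1189
Bayes factor = 0.5865 / 0.1189 ≈ 4.93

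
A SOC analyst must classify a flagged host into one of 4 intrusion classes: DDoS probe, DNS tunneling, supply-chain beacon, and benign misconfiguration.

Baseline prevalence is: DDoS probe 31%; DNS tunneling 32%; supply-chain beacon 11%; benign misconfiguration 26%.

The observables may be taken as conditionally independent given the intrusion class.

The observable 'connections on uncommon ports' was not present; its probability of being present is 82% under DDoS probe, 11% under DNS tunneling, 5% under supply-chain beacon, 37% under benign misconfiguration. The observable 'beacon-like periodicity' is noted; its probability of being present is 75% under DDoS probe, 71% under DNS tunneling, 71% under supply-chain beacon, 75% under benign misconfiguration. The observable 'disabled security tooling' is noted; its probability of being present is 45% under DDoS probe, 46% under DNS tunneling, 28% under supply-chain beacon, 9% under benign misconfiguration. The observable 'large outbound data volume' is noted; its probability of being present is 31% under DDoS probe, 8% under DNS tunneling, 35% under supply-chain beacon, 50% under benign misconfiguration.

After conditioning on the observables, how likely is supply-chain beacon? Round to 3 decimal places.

0.279

By Bayes' rule with conditional independence, the unnormalized weight for each hypothesis is prior × ∏ likelihoods (using 1 − P(present | H) for each absent observable):
  DDoS probe: 0.31 × (1 − 0.82) × 0.75 × 0.45 × 0.31 = 0.0058381
  DNS tunneling: 0.32 × (1 − 0.11) × 0.71 × 0.46 × 0.08 = 0.0074413
  supply-chain beacon: 0.11 × (1 − 0.05) × 0.71 × 0.28 × 0.35 = 0.0072711
  benign misconfiguration: 0.26 × (1 − 0.37) × 0.75 × 0.09 × 0.50 = 0.0055283
Normalizing constant Z = 0.0058381 + 0.0074413 + 0.0072711 + 0.0055283 = 0.026079.
P(supply-chain beacon | evidence) = 0.0072711 / 0.026079 ≈ 0.279.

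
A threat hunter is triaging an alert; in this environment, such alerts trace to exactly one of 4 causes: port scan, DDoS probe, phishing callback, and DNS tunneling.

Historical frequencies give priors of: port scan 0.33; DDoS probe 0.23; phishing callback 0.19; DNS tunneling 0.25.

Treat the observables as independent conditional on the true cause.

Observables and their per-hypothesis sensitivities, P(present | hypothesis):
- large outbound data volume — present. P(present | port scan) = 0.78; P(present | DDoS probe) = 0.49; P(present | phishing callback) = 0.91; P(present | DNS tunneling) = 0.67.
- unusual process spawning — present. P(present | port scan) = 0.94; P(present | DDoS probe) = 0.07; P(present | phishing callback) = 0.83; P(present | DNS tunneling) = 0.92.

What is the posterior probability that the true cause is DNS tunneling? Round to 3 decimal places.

0.281

Multiply each prior by the joint likelihood of the observable pattern:
  port scan: 0.33 × 0.78 × 0.94 = 0.24196
  DDoS probe: 0.23 × 0.49 × 0.07 = 0.007889
  phishing callback: 0.19 × 0.91 × 0.83 = 0.14351
  DNS tunneling: 0.25 × 0.67 × 0.92 = 0.1541
Marginal likelihood of the evidence = 0.54745.
P(DNS tunneling | evidence) = 0.1541 / 0.54745 ≈ 0.281.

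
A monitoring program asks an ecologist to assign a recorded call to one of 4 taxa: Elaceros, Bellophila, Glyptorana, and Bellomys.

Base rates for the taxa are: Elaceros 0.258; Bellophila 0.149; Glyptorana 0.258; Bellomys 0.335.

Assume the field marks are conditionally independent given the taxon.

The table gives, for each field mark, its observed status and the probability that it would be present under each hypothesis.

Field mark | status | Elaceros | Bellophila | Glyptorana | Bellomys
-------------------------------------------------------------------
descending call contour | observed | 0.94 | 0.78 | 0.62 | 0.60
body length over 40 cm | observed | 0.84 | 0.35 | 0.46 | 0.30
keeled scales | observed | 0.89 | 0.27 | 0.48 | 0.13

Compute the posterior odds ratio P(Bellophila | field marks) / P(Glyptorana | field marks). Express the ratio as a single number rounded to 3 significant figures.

0.311

Unnormalized posterior weight (prior times the field mark likelihoods) for each of the two hypotheses:
  Bellophila: 0.149 × 0.78 × 0.35 × 0.27 = 0.010983
  Glyptorana: 0.258 × 0.62 × 0.46 × 0.48 = 0.035319
Posterior odds = 0.010983 / 0.035319 ≈ 0.311.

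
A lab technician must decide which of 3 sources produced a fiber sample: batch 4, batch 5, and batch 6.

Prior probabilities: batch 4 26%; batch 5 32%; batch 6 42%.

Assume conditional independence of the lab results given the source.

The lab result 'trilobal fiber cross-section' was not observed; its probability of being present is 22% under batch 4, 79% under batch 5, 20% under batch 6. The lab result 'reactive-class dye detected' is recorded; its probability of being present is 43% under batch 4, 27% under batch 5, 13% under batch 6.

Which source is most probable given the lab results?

batch 4

Multiply each prior by the joint likelihood of the lab result pattern (using 1 − P(present | H) for each absent lab result):
  batch 4: 0.26 × (1 − 0.22) × 0.43 = 0.087204
  batch 5: 0.32 × (1 − 0.79) × 0.27 = 0.018144
  batch 6: 0.42 × (1 − 0.20) × 0.13 = 0.04368
Normalizing constant Z = 0.087204 + 0.018144 + 0.04368 = 0.14903.
P(batch 4 | evidence) ≈ 0.087204 / 0.14903 ≈ 0.585
P(batch 5 | evidence) ≈ 0.018144 / 0.14903 ≈ 0.122
P(batch 6 | evidence) ≈ 0.04368 / 0.14903 ≈ 0.293
The largest is 0.585, so batch 4 is most probable.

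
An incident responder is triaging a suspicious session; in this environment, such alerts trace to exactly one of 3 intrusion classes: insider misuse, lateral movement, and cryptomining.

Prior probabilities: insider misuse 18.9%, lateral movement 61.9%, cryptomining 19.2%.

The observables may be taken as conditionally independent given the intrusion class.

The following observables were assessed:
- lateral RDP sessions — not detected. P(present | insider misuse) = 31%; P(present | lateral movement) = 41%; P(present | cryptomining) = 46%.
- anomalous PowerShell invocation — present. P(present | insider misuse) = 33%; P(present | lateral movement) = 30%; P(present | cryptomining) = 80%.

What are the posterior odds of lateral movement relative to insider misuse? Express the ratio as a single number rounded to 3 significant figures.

Unnormalized posterior weight (prior times the observable likelihoods) for each of the two hypotheses (using 1 − P(present | H) for each absent observable):
  lateral movement: 0.619 × (1 − 0.41) × 0.30 = 0.10956
  insider misuse: 0.189 × (1 − 0.31) × 0.33 = 0.043035
Posterior odds = 0.10956 / 0.043035 ≈ 2.55.

2.55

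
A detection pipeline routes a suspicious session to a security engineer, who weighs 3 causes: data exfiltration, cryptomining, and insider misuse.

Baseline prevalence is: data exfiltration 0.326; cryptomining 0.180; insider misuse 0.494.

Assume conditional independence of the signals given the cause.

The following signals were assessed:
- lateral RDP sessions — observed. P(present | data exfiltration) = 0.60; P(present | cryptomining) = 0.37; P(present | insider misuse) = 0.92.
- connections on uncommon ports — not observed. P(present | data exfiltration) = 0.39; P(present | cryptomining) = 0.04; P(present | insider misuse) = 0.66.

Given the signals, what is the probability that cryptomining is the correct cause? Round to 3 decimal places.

0.189

Multiply each prior by the joint likelihood of the signal pattern (using 1 − P(present | H) for each absent signal):
  data exfiltration: 0.326 × 0.60 × (1 − 0.39) = 0.11932
  cryptomining: 0.180 × 0.37 × (1 − 0.04) = 0.063936
  insider misuse: 0.494 × 0.92 × (1 − 0.66) = 0.15452
The unnormalized weights sum to 0.33778.
P(cryptomining | evidence) = 0.063936 / 0.33778 ≈ 0.189.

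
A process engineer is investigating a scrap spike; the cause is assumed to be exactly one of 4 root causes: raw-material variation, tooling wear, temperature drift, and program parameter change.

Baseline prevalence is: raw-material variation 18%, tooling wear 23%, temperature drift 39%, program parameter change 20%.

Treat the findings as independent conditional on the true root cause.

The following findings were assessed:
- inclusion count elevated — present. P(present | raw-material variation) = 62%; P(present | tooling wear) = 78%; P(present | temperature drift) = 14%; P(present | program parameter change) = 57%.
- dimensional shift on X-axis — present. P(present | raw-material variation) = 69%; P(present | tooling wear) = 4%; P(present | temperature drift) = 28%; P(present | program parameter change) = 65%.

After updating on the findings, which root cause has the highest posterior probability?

raw-material variation

For each hypothesis, the unnormalized posterior weight is prior × product of the finding likelihoods:
  raw-material variation: 0.18 × 0.62 × 0.69 = 0.077004
  tooling wear: 0.23 × 0.78 × 0.04 = 0.007176
  temperature drift: 0.39 × 0.14 × 0.28 = 0.015288
  program parameter change: 0.20 × 0.57 × 0.65 = 0.0741
The unnormalized weights sum to 0.17357.
P(raw-material variation | evidence) ≈ 0.077004 / 0.17357 ≈ 0.444
P(tooling wear | evidence) ≈ 0.007176 / 0.17357 ≈ 0.041
P(temperature drift | evidence) ≈ 0.015288 / 0.17357 ≈ 0.088
P(program parameter change | evidence) ≈ 0.0741 / 0.17357 ≈ 0.427
The largest is 0.444, so raw-material variation is most probable.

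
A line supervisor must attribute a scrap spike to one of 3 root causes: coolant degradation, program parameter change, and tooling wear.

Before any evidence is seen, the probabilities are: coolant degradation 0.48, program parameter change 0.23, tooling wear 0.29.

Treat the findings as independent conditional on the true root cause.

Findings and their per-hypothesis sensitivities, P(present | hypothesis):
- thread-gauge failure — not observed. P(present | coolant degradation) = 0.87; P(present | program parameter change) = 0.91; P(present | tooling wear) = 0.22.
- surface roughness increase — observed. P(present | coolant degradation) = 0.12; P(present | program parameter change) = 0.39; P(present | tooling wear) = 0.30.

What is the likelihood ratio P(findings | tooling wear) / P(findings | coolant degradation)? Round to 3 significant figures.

15.0

Joint likelihood of the evidence pattern under each hypothesis (using 1 − P(present | H) for each absent finding):
  tooling wear: (1 − 0.22) × 0.30 = 0.234
  coolant degradation: (1 − 0.87) × 0.12 = 0.0156
Bayes factor = 0.234 / 0.0156 ≈ 15.0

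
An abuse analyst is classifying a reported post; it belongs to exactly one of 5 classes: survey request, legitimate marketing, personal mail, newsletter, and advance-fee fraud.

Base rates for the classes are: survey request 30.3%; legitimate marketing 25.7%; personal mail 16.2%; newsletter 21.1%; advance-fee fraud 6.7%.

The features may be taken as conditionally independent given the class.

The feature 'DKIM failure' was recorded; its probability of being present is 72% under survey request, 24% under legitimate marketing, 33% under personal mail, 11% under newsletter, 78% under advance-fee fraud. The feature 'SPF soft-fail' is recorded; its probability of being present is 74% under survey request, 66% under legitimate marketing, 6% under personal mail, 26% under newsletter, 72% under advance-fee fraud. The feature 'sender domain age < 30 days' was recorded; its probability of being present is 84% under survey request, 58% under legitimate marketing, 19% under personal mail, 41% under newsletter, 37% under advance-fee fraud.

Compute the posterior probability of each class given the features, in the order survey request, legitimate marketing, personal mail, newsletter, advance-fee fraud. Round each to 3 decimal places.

Multiply each prior by the joint likelihood of the feature pattern:
  survey request: 0.303 × 0.72 × 0.74 × 0.84 = 0.13561
  legitimate marketing: 0.257 × 0.24 × 0.66 × 0.58 = 0.023611
  personal mail: 0.162 × 0.33 × 0.06 × 0.19 = 0.00060944
  newsletter: 0.211 × 0.11 × 0.26 × 0.41 = 0.0024742
  advance-fee fraud: 0.067 × 0.78 × 0.72 × 0.37 = 0.013922
The unnormalized weights sum to 0.17623.
P(survey request | evidence) = 0.13561 / 0.17623 ≈ 0.770
P(legitimate marketing | evidence) = 0.023611 / 0.17623 ≈ 0.134
P(personal mail | evidence) = 0.00060944 / 0.17623 ≈ 0.003
P(newsletter | evidence) = 0.0024742 / 0.17623 ≈ 0.014
P(advance-fee fraud | evidence) = 0.013922 / 0.17623 ≈ 0.079

0.770, 0.134, 0.003, 0.014, 0.079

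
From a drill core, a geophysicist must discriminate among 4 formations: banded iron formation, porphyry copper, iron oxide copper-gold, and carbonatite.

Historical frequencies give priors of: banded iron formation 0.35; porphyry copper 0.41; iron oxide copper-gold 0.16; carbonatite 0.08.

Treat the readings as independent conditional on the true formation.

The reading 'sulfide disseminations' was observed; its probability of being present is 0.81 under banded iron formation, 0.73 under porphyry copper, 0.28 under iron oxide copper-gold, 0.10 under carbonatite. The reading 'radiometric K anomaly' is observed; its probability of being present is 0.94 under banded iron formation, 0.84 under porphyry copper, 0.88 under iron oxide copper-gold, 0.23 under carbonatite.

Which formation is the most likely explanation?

By Bayes' rule with conditional independence, the unnormalized weight for each hypothesis is prior × ∏ likelihoods:
  banded iron formation: 0.35 × 0.81 × 0.94 = 0.26649
  porphyry copper: 0.41 × 0.73 × 0.84 = 0.25141
  iron oxide copper-gold: 0.16 × 0.28 × 0.88 = 0.039424
  carbonatite: 0.08 × 0.10 × 0.23 = 0.00184
Normalizing constant Z = 0.26649 + 0.25141 + 0.039424 + 0.00184 = 0.55917.
P(banded iron formation | evidence) ≈ 0.26649 / 0.55917 ≈ 0.477
P(porphyry copper | evidence) ≈ 0.25141 / 0.55917 ≈ 0.450
P(iron oxide copper-gold | evidence) ≈ 0.039424 / 0.55917 ≈ 0.071
P(carbonatite | evidence) ≈ 0.00184 / 0.55917 ≈ 0.003
The largest is 0.477, so banded iron formation is most probable.

banded iron formation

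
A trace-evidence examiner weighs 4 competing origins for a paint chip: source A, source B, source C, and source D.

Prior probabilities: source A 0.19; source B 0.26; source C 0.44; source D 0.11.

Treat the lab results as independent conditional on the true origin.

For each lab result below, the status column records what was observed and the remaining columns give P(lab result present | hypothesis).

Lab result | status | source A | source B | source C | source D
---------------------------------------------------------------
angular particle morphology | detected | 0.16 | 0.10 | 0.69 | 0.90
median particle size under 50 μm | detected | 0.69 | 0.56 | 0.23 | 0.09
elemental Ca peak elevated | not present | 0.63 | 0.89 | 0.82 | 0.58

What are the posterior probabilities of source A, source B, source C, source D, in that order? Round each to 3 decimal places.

0.302, 0.062, 0.490, 0.146

By Bayes' rule with conditional independence, the unnormalized weight for each hypothesis is prior × ∏ likelihoods (using 1 − P(present | H) for each absent lab result):
  source A: 0.19 × 0.16 × 0.69 × (1 − 0.63) = 0.0077611
  source B: 0.26 × 0.10 × 0.56 × (1 − 0.89) = 0.0016016
  source C: 0.44 × 0.69 × 0.23 × (1 − 0.82) = 0.012569
  source D: 0.11 × 0.90 × 0.09 × (1 − 0.58) = 0.0037422
Marginal likelihood of the evidence = 0.025674.
P(source A | evidence) = 0.0077611 / 0.025674 ≈ 0.302
P(source B | evidence) = 0.0016016 / 0.025674 ≈ 0.062
P(source C | evidence) = 0.012569 / 0.025674 ≈ 0.490
P(source D | evidence) = 0.0037422 / 0.025674 ≈ 0.146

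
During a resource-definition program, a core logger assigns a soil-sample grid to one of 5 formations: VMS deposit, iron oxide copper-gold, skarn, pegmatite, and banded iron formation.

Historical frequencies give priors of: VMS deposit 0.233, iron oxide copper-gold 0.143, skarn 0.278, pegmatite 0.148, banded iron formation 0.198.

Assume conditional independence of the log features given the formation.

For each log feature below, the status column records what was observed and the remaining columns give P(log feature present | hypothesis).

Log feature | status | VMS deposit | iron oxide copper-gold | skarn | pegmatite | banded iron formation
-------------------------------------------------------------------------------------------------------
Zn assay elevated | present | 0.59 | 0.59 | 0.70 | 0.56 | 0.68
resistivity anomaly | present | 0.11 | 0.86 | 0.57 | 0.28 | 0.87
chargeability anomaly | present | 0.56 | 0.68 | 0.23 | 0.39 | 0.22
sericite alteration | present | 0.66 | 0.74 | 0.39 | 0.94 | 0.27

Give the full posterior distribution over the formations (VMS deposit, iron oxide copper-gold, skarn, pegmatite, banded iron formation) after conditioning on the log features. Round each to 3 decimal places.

By Bayes' rule with conditional independence, the unnormalized weight for each hypothesis is prior × ∏ likelihoods:
  VMS deposit: 0.233 × 0.59 × 0.11 × 0.56 × 0.66 = 0.005589
  iron oxide copper-gold: 0.143 × 0.59 × 0.86 × 0.68 × 0.74 = 0.036511
  skarn: 0.278 × 0.70 × 0.57 × 0.23 × 0.39 = 0.0099497
  pegmatite: 0.148 × 0.56 × 0.28 × 0.39 × 0.94 = 0.0085075
  banded iron formation: 0.198 × 0.68 × 0.87 × 0.22 × 0.27 = 0.0069579
The unnormalized weights sum to 0.067515.
P(VMS deposit | evidence) = 0.005589 / 0.067515 ≈ 0.083
P(iron oxide copper-gold | evidence) = 0.036511 / 0.067515 ≈ 0.541
P(skarn | evidence) = 0.0099497 / 0.067515 ≈ 0.147
P(pegmatite | evidence) = 0.0085075 / 0.067515 ≈ 0.126
P(banded iron formation | evidence) = 0.0069579 / 0.067515 ≈ 0.103

0.083, 0.541, 0.147, 0.126, 0.103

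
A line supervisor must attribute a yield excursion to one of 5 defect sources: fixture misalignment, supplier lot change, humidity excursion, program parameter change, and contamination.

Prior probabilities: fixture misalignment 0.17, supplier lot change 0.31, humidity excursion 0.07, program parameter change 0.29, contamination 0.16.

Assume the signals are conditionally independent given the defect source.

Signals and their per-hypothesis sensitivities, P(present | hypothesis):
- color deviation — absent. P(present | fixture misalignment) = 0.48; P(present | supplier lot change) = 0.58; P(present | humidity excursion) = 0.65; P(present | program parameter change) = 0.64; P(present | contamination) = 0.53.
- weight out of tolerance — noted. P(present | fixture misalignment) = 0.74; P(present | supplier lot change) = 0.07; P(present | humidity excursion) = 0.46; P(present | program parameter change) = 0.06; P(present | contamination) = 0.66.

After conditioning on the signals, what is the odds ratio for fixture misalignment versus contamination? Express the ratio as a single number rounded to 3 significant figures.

1.32

Posterior odds equal prior odds times the likelihood ratio; only the two competing hypotheses matter (using 1 − P(present | H) for each absent signal).
  fixture misalignment: 0.17 × (1 − 0.48) × 0.74 = 0.065416
  contamination: 0.16 × (1 − 0.53) × 0.66 = 0.049632
Posterior odds = 0.065416 / 0.049632 ≈ 1.32.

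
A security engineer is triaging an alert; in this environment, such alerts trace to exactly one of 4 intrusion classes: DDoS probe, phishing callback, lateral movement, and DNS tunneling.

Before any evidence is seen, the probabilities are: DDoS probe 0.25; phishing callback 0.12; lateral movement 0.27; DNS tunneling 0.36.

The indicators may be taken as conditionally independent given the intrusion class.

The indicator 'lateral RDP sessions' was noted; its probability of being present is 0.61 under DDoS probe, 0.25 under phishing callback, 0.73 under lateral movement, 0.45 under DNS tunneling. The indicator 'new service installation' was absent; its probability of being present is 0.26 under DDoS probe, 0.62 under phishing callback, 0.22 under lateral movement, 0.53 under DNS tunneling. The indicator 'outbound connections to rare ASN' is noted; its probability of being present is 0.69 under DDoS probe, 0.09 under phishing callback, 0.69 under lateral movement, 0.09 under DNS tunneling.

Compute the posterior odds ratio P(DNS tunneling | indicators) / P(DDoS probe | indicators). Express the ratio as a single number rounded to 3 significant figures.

Unnormalized posterior weight (prior times the indicator likelihoods) for each of the two hypotheses (using 1 − P(present | H) for each absent indicator):
  DNS tunneling: 0.36 × 0.45 × (1 − 0.53) × 0.09 = 0.0068526
  DDoS probe: 0.25 × 0.61 × (1 − 0.26) × 0.69 = 0.077866
Posterior odds = 0.0068526 / 0.077866 ≈ 0.0880.

0.0880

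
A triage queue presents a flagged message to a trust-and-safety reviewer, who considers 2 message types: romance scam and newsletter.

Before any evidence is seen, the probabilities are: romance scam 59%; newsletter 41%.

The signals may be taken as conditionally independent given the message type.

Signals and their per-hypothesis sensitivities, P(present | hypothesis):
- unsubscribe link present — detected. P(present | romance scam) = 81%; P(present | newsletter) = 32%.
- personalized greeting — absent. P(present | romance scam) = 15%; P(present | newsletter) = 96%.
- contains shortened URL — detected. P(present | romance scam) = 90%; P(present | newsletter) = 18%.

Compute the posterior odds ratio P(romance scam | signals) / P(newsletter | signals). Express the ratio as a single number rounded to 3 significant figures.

Unnormalized posterior weight (prior times the signal likelihoods) for each of the two hypotheses (using 1 − P(present | H) for each absent signal):
  romance scam: 0.59 × 0.81 × (1 − 0.15) × 0.90 = 0.36559
  newsletter: 0.41 × 0.32 × (1 − 0.96) × 0.18 = 0.00094464
Posterior odds = 0.36559 / 0.00094464 ≈ 387.

387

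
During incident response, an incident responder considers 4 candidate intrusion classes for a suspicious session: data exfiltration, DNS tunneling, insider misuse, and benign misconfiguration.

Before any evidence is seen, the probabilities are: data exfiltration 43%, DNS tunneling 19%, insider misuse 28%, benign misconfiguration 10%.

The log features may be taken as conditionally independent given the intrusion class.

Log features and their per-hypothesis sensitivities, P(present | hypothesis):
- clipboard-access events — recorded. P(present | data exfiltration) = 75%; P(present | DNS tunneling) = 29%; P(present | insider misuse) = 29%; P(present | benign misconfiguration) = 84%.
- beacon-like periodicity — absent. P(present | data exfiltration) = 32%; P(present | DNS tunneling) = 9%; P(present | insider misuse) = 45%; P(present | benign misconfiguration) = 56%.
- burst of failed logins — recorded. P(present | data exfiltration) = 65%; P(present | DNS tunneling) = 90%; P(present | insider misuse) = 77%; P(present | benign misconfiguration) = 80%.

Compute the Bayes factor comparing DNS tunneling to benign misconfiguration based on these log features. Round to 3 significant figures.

0.803

The Bayes factor is the ratio of the joint likelihoods of the log feature pattern under the two hypotheses (using 1 − P(present | H) for each absent log feature).
  DNS tunneling: 0.29 × (1 − 0.09) × 0.90 = 0.23751
  benign misconfiguration: 0.84 × (1 − 0.56) × 0.80 = 0.29568
Bayes factor = 0.23751 / 0.29568 ≈ 0.803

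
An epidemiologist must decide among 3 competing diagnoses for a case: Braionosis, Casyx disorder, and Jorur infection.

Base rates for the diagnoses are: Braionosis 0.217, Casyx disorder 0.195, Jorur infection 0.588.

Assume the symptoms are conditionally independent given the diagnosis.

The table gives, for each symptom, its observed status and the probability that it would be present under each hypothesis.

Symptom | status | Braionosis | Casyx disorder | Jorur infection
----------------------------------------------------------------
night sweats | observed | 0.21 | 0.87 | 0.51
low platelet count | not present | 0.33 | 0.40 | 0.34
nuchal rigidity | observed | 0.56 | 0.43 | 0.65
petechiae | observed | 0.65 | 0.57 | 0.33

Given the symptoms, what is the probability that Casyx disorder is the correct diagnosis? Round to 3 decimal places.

For each hypothesis, the unnormalized posterior weight is prior × product of the symptom likelihoods (using 1 − P(present | H) for each absent symptom):
  Braionosis: 0.217 × 0.21 × (1 − 0.33) × 0.56 × 0.65 = 0.011114
  Casyx disorder: 0.195 × 0.87 × (1 − 0.40) × 0.43 × 0.57 = 0.024949
  Jorur infection: 0.588 × 0.51 × (1 − 0.34) × 0.65 × 0.33 = 0.042454
Marginal likelihood of the evidence = 0.078516.
P(Casyx disorder | evidence) = 0.024949 / 0.078516 ≈ 0.318.

0.318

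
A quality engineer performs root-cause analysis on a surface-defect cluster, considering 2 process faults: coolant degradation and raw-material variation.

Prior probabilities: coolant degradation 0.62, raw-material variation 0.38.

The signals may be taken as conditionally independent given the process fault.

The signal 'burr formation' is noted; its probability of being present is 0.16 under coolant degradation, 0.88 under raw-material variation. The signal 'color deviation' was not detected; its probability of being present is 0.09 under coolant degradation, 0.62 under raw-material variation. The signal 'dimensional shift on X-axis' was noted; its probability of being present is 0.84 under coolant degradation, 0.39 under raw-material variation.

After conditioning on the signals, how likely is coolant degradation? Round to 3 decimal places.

0.605

By Bayes' rule with conditional independence, the unnormalized weight for each hypothesis is prior × ∏ likelihoods (using 1 − P(present | H) for each absent signal):
  coolant degradation: 0.62 × 0.16 × (1 − 0.09) × 0.84 = 0.075828
  raw-material variation: 0.38 × 0.88 × (1 − 0.62) × 0.39 = 0.049558
Normalizing constant Z = 0.075828 + 0.049558 = 0.12539.
P(coolant degradation | evidence) = 0.075828 / 0.12539 ≈ 0.605.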